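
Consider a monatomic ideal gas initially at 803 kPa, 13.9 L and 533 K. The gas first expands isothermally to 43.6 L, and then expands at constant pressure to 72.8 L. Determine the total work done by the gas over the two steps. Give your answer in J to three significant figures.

W_total ≈ 20200 J

Step 1 (isothermal): W = P₁V₁ ln(V₂/V₁) = (11162) ln(43.6/13.9) = 12760 J.
After step 1: P = 256 kPa, V = 43.6 L, T = 533 K.
Step 2 (isobaric): W = PΔV = (256 kPa)(72.8 − 43.6 L) = 7475 J.
W_total = 12760 + 7475 = 20235 J.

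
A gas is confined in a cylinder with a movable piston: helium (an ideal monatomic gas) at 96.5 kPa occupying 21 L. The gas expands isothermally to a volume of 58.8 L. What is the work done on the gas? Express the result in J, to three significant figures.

Isothermal: W = nRT ln(V₂/V₁) = P₁V₁ ln(V₂/V₁).
P₁V₁ = (96.5 kPa)(21 L) = 2026 J.
W = 2026 × ln(58.8/21) = 2026 × 1.03
W_by_gas = 2087 J; work on gas = −W_by = -2087 J.

W ≈ -2090 J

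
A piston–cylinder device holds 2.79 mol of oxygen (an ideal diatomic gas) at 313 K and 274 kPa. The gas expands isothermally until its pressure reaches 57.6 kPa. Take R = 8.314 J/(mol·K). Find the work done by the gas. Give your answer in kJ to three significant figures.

Isothermal process: W = nRT ln(V₂/V₁) = nRT ln(P₁/P₂).
W = (2.79)(8.314)(313) × ln(274/57.6)
  = 7260 × ln(4.757) = 7260 × 1.56
W_by_gas = 11323 J.

W ≈ 11.3 kJ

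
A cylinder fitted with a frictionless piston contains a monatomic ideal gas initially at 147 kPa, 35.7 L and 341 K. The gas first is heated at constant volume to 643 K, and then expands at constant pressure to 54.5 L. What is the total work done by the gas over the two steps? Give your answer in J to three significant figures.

W_total ≈ 5210 J

Step 1 (isochoric): W = 0 (constant volume).
After step 1: P = 277.2 kPa (V unchanged).
Step 2 (isobaric): W = PΔV = (277.2 kPa)(54.5 − 35.7 L) = 5211 J.
W_total = 0 + 5211 = 5211 J.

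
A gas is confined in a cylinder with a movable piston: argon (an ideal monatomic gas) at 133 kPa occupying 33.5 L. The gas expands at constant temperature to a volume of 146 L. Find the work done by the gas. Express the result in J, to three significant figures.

W ≈ 6560 J

Isothermal: W = nRT ln(V₂/V₁) = P₁V₁ ln(V₂/V₁).
P₁V₁ = (133 kPa)(33.5 L) = 4456 J.
W = 4456 × ln(146/33.5) = 4456 × 1.472
W_by_gas = 6559 J.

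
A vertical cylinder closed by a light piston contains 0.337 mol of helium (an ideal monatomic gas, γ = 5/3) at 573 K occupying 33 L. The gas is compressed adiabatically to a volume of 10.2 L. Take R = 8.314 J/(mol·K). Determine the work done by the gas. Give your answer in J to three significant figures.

Adiabatic: TV^(γ−1) = const with γ = 5/3.
T₂ = T₁ (V₁/V₂)^(γ−1) = 573 × (33/10.2)^0.667 = 573 × 2.187 = 1253 K.
W_by = nCᵥ(T₁ − T₂) = (0.337)(12.47)(573 − 1253) = -2860 J.

W ≈ -2860 J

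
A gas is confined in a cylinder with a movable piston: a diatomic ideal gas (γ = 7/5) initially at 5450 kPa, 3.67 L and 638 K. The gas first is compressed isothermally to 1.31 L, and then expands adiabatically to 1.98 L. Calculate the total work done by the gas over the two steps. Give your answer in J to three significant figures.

Step 1 (isothermal): W = P₁V₁ ln(V₂/V₁) = (20002) ln(1.31/3.67) = -20605 J.
After step 1: P = 15268 kPa, V = 1.31 L, T = 638 K.
Step 2 (adiabatic): W = (P₁V₁ − P₂V₂)/(γ−1) = (20002 − 16955)/0.4 = 7616 J.
W_total = -20605 + 7616 = -12989 J.

W_total ≈ -13000 J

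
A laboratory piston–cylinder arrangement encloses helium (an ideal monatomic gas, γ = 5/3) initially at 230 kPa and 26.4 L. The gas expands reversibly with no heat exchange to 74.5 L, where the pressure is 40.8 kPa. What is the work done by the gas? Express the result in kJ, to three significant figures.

W ≈ 4.55 kJ

Adiabatic: W = (P₁V₁ − P₂V₂)/(γ − 1) with γ = 5/3.
P₁V₁ = 6072 J, P₂V₂ = 3040 J.
W = (6072 − 3040) / 0.6667 = 4549 J.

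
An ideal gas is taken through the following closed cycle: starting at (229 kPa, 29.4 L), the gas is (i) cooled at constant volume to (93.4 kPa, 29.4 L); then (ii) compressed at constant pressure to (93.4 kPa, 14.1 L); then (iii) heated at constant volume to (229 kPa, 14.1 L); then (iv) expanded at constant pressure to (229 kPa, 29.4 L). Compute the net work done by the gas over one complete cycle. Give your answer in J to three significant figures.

W_net ≈ 2070 J

Constant-volume legs do no work.
W(ii) = (93.4)(14.1 − 29.4) = -1429 J; W(iv) = (229)(29.4 − 14.1) = 3504 J.
W_net = -1429 + 3504 = 2075 J (the clockwise enclosed area).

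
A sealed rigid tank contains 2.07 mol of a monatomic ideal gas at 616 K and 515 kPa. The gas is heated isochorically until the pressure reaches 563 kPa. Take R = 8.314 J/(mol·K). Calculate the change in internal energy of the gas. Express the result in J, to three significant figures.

Constant volume ⇒ W = 0, so Q = ΔU = nCᵥΔT with Cᵥ = 3R/2 = 12.47 J/(mol·K).
At constant V, T₂/T₁ = P₂/P₁ ⇒ ΔT = T₁(P₂/P₁ − 1) = 616·(563/515 − 1) = 57.41 K.
ΔU = (2.07)(12.47)(57.41) = 1482 J.

ΔU ≈ 1480 J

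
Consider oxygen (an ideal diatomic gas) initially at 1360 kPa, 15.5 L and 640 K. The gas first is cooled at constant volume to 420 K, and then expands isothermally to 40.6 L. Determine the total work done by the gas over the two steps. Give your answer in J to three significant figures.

W_total ≈ 13300 J

Step 1 (isochoric): W = 0 (constant volume).
After step 1: P = 892.5 kPa (V unchanged).
Step 2 (isothermal): W = P₁V₁ ln(V₂/V₁) = (13834) ln(40.6/15.5) = 13321 J.
W_total = 0 + 13321 = 13321 J.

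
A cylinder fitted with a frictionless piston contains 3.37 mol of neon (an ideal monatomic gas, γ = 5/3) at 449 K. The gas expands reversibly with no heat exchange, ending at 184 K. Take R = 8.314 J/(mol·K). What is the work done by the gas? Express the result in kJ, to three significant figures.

W ≈ 11.1 kJ

Adiabatic ⇒ Q = 0, so W_by = −ΔU = nCᵥ(T₁ − T₂).
Cᵥ = 3R/2 = 12.47 J/(mol·K).
W = (3.37)(12.47)(449 − 184) = 11137 J.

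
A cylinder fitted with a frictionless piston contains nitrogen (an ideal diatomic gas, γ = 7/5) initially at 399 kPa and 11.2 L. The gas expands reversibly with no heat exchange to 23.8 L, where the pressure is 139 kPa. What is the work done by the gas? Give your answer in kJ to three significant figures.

Adiabatic: W = (P₁V₁ − P₂V₂)/(γ − 1) with γ = 7/5.
P₁V₁ = 4469 J, P₂V₂ = 3308 J.
W = (4469 − 3308) / 0.4 = 2901 J.

W ≈ 2.90 kJ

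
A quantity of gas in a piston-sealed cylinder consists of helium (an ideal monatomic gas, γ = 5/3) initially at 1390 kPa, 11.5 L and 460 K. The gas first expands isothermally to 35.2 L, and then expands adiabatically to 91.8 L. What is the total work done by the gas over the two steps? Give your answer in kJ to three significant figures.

Step 1 (isothermal): W = P₁V₁ ln(V₂/V₁) = (15985) ln(35.2/11.5) = 17882 J.
After step 1: P = 454.1 kPa, V = 35.2 L, T = 460 K.
Step 2 (adiabatic): W = (P₁V₁ − P₂V₂)/(γ−1) = (15985 − 8437)/0.667 = 11322 J.
W_total = 17882 + 11322 = 29205 J.

W_total ≈ 29.2 kJ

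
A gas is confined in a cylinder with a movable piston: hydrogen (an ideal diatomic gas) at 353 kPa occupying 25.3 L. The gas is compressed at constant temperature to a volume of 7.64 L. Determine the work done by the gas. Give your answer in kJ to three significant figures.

W ≈ -10.7 kJ

Isothermal: W = nRT ln(V₂/V₁) = P₁V₁ ln(V₂/V₁).
P₁V₁ = (353 kPa)(25.3 L) = 8931 J.
W = 8931 × ln(7.64/25.3) = 8931 × -1.197
W_by_gas = -10694 J.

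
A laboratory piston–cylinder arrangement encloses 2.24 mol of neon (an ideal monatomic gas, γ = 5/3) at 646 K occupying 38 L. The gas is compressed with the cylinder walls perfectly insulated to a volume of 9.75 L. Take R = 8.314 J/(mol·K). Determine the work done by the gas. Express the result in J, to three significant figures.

W ≈ -26600 J

Adiabatic: TV^(γ−1) = const with γ = 5/3.
T₂ = T₁ (V₁/V₂)^(γ−1) = 646 × (38/9.75)^0.667 = 646 × 2.477 = 1600 K.
W_by = nCᵥ(T₁ − T₂) = (2.24)(12.47)(646 − 1600) = -26646 J.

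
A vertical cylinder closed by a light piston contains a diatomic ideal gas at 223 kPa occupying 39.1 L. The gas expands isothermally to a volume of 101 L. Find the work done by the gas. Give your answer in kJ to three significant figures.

W ≈ 8.27 kJ

Isothermal: W = nRT ln(V₂/V₁) = P₁V₁ ln(V₂/V₁).
P₁V₁ = (223 kPa)(39.1 L) = 8719 J.
W = 8719 × ln(101/39.1) = 8719 × 0.949
W_by_gas = 8275 J.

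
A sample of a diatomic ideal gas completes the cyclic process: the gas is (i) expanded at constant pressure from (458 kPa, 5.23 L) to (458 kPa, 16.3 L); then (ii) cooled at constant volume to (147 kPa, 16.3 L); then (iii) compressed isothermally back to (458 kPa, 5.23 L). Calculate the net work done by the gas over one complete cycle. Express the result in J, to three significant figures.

W_net ≈ 2350 J

Leg (i): W = PΔV = (458)(16.3 − 5.23) = 5070 J.
Leg (ii): W = 0.
Leg (iii): W = PᵢVᵢ ln(V_f/Vᵢ) = (2396) ln(5.23/16.3) = -2724 J.
W_net = 5070 − 2724 = 2346 J.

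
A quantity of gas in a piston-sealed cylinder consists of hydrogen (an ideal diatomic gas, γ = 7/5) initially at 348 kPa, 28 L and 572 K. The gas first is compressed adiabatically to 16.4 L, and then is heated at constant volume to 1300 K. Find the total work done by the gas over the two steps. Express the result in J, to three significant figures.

W_total ≈ -5810 J

Step 1 (adiabatic): W = (P₁V₁ − P₂V₂)/(γ−1) = (9744 − 12069)/0.4 = -5812 J.
Step 2 (isochoric): W = 0 (constant volume).
W_total = -5812 + 0 = -5812 J.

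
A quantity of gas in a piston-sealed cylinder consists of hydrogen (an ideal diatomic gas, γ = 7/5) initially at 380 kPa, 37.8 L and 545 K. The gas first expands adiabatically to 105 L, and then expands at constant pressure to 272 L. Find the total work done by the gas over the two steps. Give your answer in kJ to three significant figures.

Step 1 (adiabatic): W = (P₁V₁ − P₂V₂)/(γ−1) = (14364 − 9545)/0.4 = 12046 J.
After step 1: P = 90.91 kPa, V = 105 L, T = 362.2 K.
Step 2 (isobaric): W = PΔV = (90.91 kPa)(272 − 105 L) = 15182 J.
W_total = 12046 + 15182 = 27228 J.

W_total ≈ 27.2 kJ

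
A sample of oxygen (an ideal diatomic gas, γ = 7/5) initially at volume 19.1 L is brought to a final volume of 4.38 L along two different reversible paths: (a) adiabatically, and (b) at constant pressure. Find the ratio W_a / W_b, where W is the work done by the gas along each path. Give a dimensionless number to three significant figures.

W_a / W_b ≈ 2.60

Path (a) adiabatic: W = P₁V₁(1 − (V₁/V₂)^(γ−1))/(γ−1) → W_a/(P₁V₁) = -2.006.
Path (b) isobaric: W = P₁(V₂ − V₁) → W_b/(P₁V₁) = -0.7707.
W_a / W_b = -2.006 / -0.7707 = 2.603.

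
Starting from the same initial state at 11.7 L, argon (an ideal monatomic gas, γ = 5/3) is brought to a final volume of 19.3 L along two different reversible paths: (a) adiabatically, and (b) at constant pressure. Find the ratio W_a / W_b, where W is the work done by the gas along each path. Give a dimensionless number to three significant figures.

Path (a) adiabatic: W = P₁V₁(1 − (V₁/V₂)^(γ−1))/(γ−1) → W_a/(P₁V₁) = 0.4256.
Path (b) isobaric: W = P₁(V₂ − V₁) → W_b/(P₁V₁) = 0.6496.
W_a / W_b = 0.4256 / 0.6496 = 0.6552.

W_a / W_b ≈ 0.655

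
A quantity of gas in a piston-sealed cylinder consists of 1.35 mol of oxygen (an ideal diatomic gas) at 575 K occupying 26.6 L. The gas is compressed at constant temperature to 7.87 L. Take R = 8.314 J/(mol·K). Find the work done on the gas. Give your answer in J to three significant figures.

W ≈ 7860 J

Isothermal: W = nRT ln(V₂/V₁).
W = (1.35)(8.314)(575) × ln(7.87/26.6)
  = 6454 × -1.218
W_by_gas = -7860 J; work on gas = −W_by = 7860 J.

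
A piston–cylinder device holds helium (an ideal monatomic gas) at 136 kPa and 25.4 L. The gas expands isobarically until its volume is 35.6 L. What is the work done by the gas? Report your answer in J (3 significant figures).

W ≈ 1390 J

Isobaric: W = P ΔV.
W = (136 kPa)(35.6 − 25.4 L) = (136)(10.2) = 1387 J.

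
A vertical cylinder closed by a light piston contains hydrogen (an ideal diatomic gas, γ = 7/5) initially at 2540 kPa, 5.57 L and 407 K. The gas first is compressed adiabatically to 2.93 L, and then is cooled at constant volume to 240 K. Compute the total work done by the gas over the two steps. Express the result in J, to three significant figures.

W_total ≈ -10400 J

Step 1 (adiabatic): W = (P₁V₁ − P₂V₂)/(γ−1) = (14148 − 18293)/0.4 = -10363 J.
Step 2 (isochoric): W = 0 (constant volume).
W_total = -10363 + 0 = -10363 J.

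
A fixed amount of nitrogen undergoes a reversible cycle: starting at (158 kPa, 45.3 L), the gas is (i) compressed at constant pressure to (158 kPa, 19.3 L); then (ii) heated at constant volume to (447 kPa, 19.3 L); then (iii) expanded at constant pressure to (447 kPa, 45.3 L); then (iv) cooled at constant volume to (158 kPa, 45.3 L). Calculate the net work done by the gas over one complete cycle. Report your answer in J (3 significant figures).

Constant-volume legs do no work.
W(i) = (158)(19.3 − 45.3) = -4108 J; W(iii) = (447)(45.3 − 19.3) = 11622 J.
W_net = -4108 + 11622 = 7514 J (the clockwise enclosed area).

W_net ≈ 7510 J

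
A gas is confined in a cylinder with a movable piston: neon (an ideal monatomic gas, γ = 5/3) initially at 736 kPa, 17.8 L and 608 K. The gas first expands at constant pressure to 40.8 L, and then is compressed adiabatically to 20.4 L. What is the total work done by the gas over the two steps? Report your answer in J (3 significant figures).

W_total ≈ -9530 J

Step 1 (isobaric): W = PΔV = (736 kPa)(40.8 − 17.8 L) = 16928 J.
After step 1: P = 736 kPa, V = 40.8 L, T = 1394 K.
Step 2 (adiabatic): W = (P₁V₁ − P₂V₂)/(γ−1) = (30029 − 47668)/0.667 = -26458 J.
W_total = 16928 − 26458 = -9530 J.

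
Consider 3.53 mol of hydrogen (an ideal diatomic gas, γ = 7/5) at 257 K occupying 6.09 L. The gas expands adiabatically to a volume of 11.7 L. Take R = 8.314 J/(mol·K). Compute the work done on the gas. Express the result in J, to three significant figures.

W ≈ -4330 J

Adiabatic: TV^(γ−1) = const with γ = 7/5.
T₂ = T₁ (V₁/V₂)^(γ−1) = 257 × (6.09/11.7)^0.4 = 257 × 0.7701 = 197.9 K.
W_by = nCᵥ(T₁ − T₂) = (3.53)(20.79)(257 − 197.9) = 4334 J.
Work on gas = −W_by = -4334 J.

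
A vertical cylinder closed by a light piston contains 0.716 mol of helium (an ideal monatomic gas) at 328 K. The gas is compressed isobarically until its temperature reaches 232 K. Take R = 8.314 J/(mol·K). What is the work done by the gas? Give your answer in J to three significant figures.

Isobaric: W = P ΔV = nR ΔT.
W = (0.716)(8.314)(232 − 328) = -571.5 J.

W ≈ -571 J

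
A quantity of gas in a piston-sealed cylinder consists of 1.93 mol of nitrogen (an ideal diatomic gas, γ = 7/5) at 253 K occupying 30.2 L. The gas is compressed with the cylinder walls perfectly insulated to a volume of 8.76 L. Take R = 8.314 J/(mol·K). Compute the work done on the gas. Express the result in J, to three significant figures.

W ≈ 6500 J

Adiabatic: TV^(γ−1) = const with γ = 7/5.
T₂ = T₁ (V₁/V₂)^(γ−1) = 253 × (30.2/8.76)^0.4 = 253 × 1.641 = 415.1 K.
W_by = nCᵥ(T₁ − T₂) = (1.93)(20.79)(253 − 415.1) = -6501 J.
Work on gas = −W_by = 6501 J.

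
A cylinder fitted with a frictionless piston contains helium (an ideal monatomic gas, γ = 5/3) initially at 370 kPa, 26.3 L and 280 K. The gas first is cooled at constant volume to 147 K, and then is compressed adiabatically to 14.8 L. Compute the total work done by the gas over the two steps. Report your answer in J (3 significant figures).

W_total ≈ -3580 J

Step 1 (isochoric): W = 0 (constant volume).
After step 1: P = 194.2 kPa (V unchanged).
Step 2 (adiabatic): W = (P₁V₁ − P₂V₂)/(γ−1) = (5109 − 7495)/0.667 = -3580 J.
W_total = 0 − 3580 = -3580 J.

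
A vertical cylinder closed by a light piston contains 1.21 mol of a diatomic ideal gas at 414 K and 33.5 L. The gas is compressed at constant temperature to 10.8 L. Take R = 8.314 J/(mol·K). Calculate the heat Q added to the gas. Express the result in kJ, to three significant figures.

Isothermal ⇒ ΔU = 0, so Q = W = nRT ln(V₂/V₁).
Q = (1.21)(8.314)(414) ln(10.8/33.5) = 4165 × -1.132 = -4715 J.

Q ≈ -4.71 kJ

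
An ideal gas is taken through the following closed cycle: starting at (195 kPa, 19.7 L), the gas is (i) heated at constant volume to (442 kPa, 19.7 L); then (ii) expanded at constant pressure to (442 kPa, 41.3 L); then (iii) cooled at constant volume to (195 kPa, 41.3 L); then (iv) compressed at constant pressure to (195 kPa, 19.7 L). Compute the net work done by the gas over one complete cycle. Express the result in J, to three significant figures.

W_net ≈ 5340 J

Constant-volume legs do no work.
W(ii) = (442)(41.3 − 19.7) = 9547 J; W(iv) = (195)(19.7 − 41.3) = -4212 J.
W_net = 9547 − 4212 = 5335 J (the clockwise enclosed area).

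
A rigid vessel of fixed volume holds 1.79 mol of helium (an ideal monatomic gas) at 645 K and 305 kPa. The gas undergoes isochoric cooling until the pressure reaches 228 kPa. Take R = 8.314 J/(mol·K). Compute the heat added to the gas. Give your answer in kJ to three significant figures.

Constant volume ⇒ W = 0, so Q = ΔU = nCᵥΔT with Cᵥ = 3R/2 = 12.47 J/(mol·K).
At constant V, T₂/T₁ = P₂/P₁ ⇒ ΔT = T₁(P₂/P₁ − 1) = 645·(228/305 − 1) = -162.8 K.
ΔU = (1.79)(12.47)(-162.8) = -3635 J.

Q ≈ -3.64 kJ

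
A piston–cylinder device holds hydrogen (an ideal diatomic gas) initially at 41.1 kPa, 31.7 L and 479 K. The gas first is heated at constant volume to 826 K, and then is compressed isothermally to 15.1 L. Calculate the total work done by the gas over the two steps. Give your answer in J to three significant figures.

Step 1 (isochoric): W = 0 (constant volume).
After step 1: P = 70.87 kPa (V unchanged).
Step 2 (isothermal): W = P₁V₁ ln(V₂/V₁) = (2247) ln(15.1/31.7) = -1666 J.
W_total = 0 − 1666 = -1666 J.

W_total ≈ -1670 J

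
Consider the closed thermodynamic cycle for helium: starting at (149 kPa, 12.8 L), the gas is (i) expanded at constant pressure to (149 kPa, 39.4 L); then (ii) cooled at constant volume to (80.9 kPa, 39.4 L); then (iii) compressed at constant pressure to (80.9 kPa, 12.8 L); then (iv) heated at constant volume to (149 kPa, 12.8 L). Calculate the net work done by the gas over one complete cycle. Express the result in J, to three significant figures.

Constant-volume legs do no work.
W(i) = (149)(39.4 − 12.8) = 3963 J; W(iii) = (80.9)(12.8 − 39.4) = -2152 J.
W_net = 3963 − 2152 = 1811 J (the clockwise enclosed area).

W_net ≈ 1810 J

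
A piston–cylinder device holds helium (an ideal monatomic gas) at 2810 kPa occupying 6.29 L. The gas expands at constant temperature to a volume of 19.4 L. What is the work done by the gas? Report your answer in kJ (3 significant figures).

Isothermal: W = nRT ln(V₂/V₁) = P₁V₁ ln(V₂/V₁).
P₁V₁ = (2810 kPa)(6.29 L) = 17675 J.
W = 17675 × ln(19.4/6.29) = 17675 × 1.126
W_by_gas = 19907 J.

W ≈ 19.9 kJ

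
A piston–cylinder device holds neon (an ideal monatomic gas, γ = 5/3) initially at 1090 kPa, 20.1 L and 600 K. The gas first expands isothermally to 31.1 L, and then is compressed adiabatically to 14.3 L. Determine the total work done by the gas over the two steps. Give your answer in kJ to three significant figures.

W_total ≈ -12.7 kJ

Step 1 (isothermal): W = P₁V₁ ln(V₂/V₁) = (21909) ln(31.1/20.1) = 9563 J.
After step 1: P = 704.5 kPa, V = 31.1 L, T = 600 K.
Step 2 (adiabatic): W = (P₁V₁ − P₂V₂)/(γ−1) = (21909 − 36777)/0.667 = -22301 J.
W_total = 9563 − 22301 = -12738 J.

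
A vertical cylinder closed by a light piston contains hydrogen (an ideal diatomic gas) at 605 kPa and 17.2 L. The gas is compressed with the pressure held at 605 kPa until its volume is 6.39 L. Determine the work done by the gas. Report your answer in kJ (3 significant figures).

Isobaric: W = P ΔV.
W = (605 kPa)(6.39 − 17.2 L) = (605)(-10.81) = -6540 J.

W ≈ -6.54 kJ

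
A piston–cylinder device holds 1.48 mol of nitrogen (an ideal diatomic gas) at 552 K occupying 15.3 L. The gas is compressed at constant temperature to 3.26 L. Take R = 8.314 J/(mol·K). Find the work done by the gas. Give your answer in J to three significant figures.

Isothermal: W = nRT ln(V₂/V₁).
W = (1.48)(8.314)(552) × ln(3.26/15.3)
  = 6792 × -1.546
W_by_gas = -10502 J.

W ≈ -10500 J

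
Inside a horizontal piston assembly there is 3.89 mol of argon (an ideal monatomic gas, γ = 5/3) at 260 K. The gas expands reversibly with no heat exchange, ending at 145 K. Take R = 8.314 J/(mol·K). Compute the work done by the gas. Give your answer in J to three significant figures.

Adiabatic ⇒ Q = 0, so W_by = −ΔU = nCᵥ(T₁ − T₂).
Cᵥ = 3R/2 = 12.47 J/(mol·K).
W = (3.89)(12.47)(260 − 145) = 5579 J.

W ≈ 5580 J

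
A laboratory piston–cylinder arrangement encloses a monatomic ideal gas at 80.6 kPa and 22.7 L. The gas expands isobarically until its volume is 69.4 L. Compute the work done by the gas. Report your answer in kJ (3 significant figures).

W ≈ 3.76 kJ

Isobaric: W = P ΔV.
W = (80.6 kPa)(69.4 − 22.7 L) = (80.6)(46.7) = 3764 J.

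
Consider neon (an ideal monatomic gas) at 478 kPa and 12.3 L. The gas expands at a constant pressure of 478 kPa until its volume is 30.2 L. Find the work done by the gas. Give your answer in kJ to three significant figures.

W ≈ 8.56 kJ

Isobaric: W = P ΔV.
W = (478 kPa)(30.2 − 12.3 L) = (478)(17.9) = 8556 J.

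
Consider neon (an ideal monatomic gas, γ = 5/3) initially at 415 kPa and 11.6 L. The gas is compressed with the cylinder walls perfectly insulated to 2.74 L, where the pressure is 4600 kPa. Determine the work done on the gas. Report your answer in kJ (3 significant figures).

Adiabatic: W = (P₁V₁ − P₂V₂)/(γ − 1) with γ = 5/3.
P₁V₁ = 4814 J, P₂V₂ = 12604 J.
W = (4814 − 12604) / 0.6667 = -11685 J.
Work on gas = −W_by = 11685 J.

W ≈ 11.7 kJ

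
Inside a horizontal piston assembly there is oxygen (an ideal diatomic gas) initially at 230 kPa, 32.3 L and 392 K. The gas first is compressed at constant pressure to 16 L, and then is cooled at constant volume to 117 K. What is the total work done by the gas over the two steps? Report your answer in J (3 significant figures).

W_total ≈ -3750 J

Step 1 (isobaric): W = PΔV = (230 kPa)(16 − 32.3 L) = -3749 J.
Step 2 (isochoric): W = 0 (constant volume).
W_total = -3749 + 0 = -3749 J.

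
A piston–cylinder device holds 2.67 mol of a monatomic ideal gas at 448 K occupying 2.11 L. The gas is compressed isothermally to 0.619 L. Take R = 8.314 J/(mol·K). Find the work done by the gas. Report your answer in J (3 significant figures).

Isothermal: W = nRT ln(V₂/V₁).
W = (2.67)(8.314)(448) × ln(0.619/2.11)
  = 9945 × -1.226
W_by_gas = -12196 J.

W ≈ -12200 J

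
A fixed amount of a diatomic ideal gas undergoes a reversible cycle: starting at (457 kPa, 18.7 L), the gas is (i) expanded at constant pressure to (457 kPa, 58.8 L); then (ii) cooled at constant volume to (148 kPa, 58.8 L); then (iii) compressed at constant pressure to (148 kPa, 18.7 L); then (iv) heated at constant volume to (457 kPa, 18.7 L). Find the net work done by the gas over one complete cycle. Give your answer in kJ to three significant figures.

Constant-volume legs do no work.
W(i) = (457)(58.8 − 18.7) = 18326 J; W(iii) = (148)(18.7 − 58.8) = -5935 J.
W_net = 18326 − 5935 = 12391 J (the clockwise enclosed area).

W_net ≈ 12.4 kJ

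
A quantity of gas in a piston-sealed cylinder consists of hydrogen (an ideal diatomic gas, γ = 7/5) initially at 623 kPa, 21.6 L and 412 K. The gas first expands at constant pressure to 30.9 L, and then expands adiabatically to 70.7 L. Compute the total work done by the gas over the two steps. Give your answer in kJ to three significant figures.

W_total ≈ 19.4 kJ

Step 1 (isobaric): W = PΔV = (623 kPa)(30.9 − 21.6 L) = 5794 J.
After step 1: P = 623 kPa, V = 30.9 L, T = 589.4 K.
Step 2 (adiabatic): W = (P₁V₁ − P₂V₂)/(γ−1) = (19251 − 13825)/0.4 = 13564 J.
W_total = 5794 + 13564 = 19358 J.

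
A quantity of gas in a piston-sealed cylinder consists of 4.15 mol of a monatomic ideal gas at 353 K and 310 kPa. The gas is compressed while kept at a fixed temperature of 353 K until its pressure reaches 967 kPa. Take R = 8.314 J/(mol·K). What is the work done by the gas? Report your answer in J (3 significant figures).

W ≈ -13900 J

Isothermal process: W = nRT ln(V₂/V₁) = nRT ln(P₁/P₂).
W = (4.15)(8.314)(353) × ln(310/967)
  = 12180 × ln(0.3206) = 12180 × -1.138
W_by_gas = -13856 J.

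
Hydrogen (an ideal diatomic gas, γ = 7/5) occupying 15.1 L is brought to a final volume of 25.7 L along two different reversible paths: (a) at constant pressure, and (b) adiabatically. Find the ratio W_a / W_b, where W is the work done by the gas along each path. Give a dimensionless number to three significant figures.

Path (a) isobaric: W = P₁(V₂ − V₁) → W_a/(P₁V₁) = 0.702.
Path (b) adiabatic: W = P₁V₁(1 − (V₁/V₂)^(γ−1))/(γ−1) → W_b/(P₁V₁) = 0.479.
W_a / W_b = 0.702 / 0.479 = 1.465.

W_a / W_b ≈ 1.47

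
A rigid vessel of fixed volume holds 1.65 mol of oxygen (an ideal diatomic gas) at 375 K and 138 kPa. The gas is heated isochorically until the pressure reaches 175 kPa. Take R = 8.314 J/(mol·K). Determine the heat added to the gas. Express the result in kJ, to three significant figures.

Constant volume ⇒ W = 0, so Q = ΔU = nCᵥΔT with Cᵥ = 5R/2 = 20.79 J/(mol·K).
At constant V, T₂/T₁ = P₂/P₁ ⇒ ΔT = T₁(P₂/P₁ − 1) = 375·(175/138 − 1) = 100.5 K.
ΔU = (1.65)(20.79)(100.5) = 3448 J.

Q ≈ 3.45 kJ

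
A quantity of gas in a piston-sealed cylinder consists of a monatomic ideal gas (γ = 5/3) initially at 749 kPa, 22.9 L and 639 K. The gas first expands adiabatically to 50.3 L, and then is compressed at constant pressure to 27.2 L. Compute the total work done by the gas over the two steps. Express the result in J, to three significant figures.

W_total ≈ 5840 J

Step 1 (adiabatic): W = (P₁V₁ − P₂V₂)/(γ−1) = (17152 − 10151)/0.667 = 10502 J.
After step 1: P = 201.8 kPa, V = 50.3 L, T = 378.2 K.
Step 2 (isobaric): W = PΔV = (201.8 kPa)(27.2 − 50.3 L) = -4662 J.
W_total = 10502 − 4662 = 5840 J.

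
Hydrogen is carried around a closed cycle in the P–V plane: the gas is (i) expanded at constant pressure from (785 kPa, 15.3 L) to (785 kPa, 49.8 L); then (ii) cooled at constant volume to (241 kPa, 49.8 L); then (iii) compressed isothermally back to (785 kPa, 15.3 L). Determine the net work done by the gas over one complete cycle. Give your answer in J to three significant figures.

W_net ≈ 12900 J

Leg (i): W = PΔV = (785)(49.8 − 15.3) = 27082 J.
Leg (ii): W = 0.
Leg (iii): W = PᵢVᵢ ln(V_f/Vᵢ) = (12002) ln(15.3/49.8) = -14164 J.
W_net = 27082 − 14164 = 12918 J.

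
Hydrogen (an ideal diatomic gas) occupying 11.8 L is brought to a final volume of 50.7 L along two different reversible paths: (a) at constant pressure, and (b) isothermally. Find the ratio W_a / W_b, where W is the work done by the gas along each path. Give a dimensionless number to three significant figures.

W_a / W_b ≈ 2.26

Path (a) isobaric: W = P₁(V₂ − V₁) → W_a/(P₁V₁) = 3.297.
Path (b) isothermal: W = P₁V₁ ln(V₂/V₁) → W_b/(P₁V₁) = 1.458.
W_a / W_b = 3.297 / 1.458 = 2.261.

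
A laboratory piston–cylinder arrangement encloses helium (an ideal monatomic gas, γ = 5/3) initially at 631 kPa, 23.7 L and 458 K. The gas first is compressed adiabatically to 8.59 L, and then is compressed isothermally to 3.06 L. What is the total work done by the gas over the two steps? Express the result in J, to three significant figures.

Step 1 (adiabatic): W = (P₁V₁ − P₂V₂)/(γ−1) = (14955 − 29418)/0.667 = -21695 J.
After step 1: P = 3425 kPa, V = 8.59 L, T = 901 K.
Step 2 (isothermal): W = P₁V₁ ln(V₂/V₁) = (29418) ln(3.06/8.59) = -30365 J.
W_total = -21695 − 30365 = -52060 J.

W_total ≈ -52100 J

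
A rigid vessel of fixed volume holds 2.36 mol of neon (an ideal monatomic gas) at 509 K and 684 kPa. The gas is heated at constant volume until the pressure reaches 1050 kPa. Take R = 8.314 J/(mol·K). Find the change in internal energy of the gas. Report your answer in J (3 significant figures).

ΔU ≈ 8020 J

Constant volume ⇒ W = 0, so Q = ΔU = nCᵥΔT with Cᵥ = 3R/2 = 12.47 J/(mol·K).
At constant V, T₂/T₁ = P₂/P₁ ⇒ ΔT = T₁(P₂/P₁ − 1) = 509·(1050/684 − 1) = 272.4 K.
ΔU = (2.36)(12.47)(272.4) = 8016 J.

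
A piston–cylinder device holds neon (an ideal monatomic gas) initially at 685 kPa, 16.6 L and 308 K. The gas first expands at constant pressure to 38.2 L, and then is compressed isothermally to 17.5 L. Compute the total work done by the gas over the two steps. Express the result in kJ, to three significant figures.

W_total ≈ -5.63 kJ

Step 1 (isobaric): W = PΔV = (685 kPa)(38.2 − 16.6 L) = 14796 J.
After step 1: P = 685 kPa, V = 38.2 L, T = 708.8 K.
Step 2 (isothermal): W = P₁V₁ ln(V₂/V₁) = (26167) ln(17.5/38.2) = -20427 J.
W_total = 14796 − 20427 = -5631 J.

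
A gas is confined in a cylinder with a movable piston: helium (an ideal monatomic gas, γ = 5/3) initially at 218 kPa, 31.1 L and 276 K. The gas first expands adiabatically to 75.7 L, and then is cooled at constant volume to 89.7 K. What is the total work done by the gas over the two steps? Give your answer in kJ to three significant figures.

W_total ≈ 4.55 kJ

Step 1 (adiabatic): W = (P₁V₁ − P₂V₂)/(γ−1) = (6780 − 3747)/0.667 = 4550 J.
Step 2 (isochoric): W = 0 (constant volume).
W_total = 4550 + 0 = 4550 J.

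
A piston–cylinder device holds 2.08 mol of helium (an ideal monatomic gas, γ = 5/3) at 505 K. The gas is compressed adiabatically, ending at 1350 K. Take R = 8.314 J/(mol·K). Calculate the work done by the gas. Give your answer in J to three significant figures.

Adiabatic ⇒ Q = 0, so W_by = −ΔU = nCᵥ(T₁ − T₂).
Cᵥ = 3R/2 = 12.47 J/(mol·K).
W = (2.08)(12.47)(505 − 1350) = -21919 J.

W ≈ -21900 J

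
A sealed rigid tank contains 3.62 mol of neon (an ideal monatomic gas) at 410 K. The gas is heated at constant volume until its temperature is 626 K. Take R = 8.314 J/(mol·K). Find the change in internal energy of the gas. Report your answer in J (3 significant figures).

Constant volume ⇒ W = 0, so Q = ΔU = nCᵥΔT with Cᵥ = 3R/2 = 12.47 J/(mol·K).
ΔU = (3.62)(12.47)(626 − 410) = 9751 J.

ΔU ≈ 9750 J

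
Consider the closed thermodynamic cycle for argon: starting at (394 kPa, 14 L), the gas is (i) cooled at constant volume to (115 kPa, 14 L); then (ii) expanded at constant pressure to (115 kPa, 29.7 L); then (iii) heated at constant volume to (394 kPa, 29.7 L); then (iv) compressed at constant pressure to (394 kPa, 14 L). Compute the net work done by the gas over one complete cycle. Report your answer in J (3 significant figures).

Constant-volume legs do no work.
W(ii) = (115)(29.7 − 14) = 1806 J; W(iv) = (394)(14 − 29.7) = -6186 J.
W_net = 1806 − 6186 = -4380 J (the counter-clockwise enclosed area).

W_net ≈ -4380 J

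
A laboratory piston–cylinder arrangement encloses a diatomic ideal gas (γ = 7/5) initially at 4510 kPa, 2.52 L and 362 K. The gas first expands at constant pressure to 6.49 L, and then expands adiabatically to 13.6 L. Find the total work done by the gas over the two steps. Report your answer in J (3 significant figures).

Step 1 (isobaric): W = PΔV = (4510 kPa)(6.49 − 2.52 L) = 17905 J.
After step 1: P = 4510 kPa, V = 6.49 L, T = 932.3 K.
Step 2 (adiabatic): W = (P₁V₁ − P₂V₂)/(γ−1) = (29270 − 21772)/0.4 = 18744 J.
W_total = 17905 + 18744 = 36649 J.

W_total ≈ 36600 J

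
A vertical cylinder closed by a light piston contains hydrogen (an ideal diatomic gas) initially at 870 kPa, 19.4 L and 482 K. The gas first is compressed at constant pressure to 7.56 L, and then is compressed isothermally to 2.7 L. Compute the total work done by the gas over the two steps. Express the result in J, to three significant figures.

W_total ≈ -17100 J

Step 1 (isobaric): W = PΔV = (870 kPa)(7.56 − 19.4 L) = -10301 J.
After step 1: P = 870 kPa, V = 7.56 L, T = 187.8 K.
Step 2 (isothermal): W = P₁V₁ ln(V₂/V₁) = (6577) ln(2.7/7.56) = -6772 J.
W_total = -10301 − 6772 = -17073 J.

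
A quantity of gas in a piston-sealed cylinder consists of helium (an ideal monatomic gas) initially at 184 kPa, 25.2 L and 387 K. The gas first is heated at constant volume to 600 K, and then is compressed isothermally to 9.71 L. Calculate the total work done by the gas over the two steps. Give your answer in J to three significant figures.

Step 1 (isochoric): W = 0 (constant volume).
After step 1: P = 285.3 kPa (V unchanged).
Step 2 (isothermal): W = P₁V₁ ln(V₂/V₁) = (7189) ln(9.71/25.2) = -6856 J.
W_total = 0 − 6856 = -6856 J.

W_total ≈ -6860 J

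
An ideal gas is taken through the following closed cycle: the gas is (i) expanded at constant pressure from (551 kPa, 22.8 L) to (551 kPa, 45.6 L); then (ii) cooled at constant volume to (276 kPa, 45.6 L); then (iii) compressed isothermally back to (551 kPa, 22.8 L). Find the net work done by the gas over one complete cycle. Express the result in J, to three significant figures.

W_net ≈ 3840 J

Leg (i): W = PΔV = (551)(45.6 − 22.8) = 12563 J.
Leg (ii): W = 0.
Leg (iii): W = PᵢVᵢ ln(V_f/Vᵢ) = (12586) ln(22.8/45.6) = -8724 J.
W_net = 12563 − 8724 = 3839 J.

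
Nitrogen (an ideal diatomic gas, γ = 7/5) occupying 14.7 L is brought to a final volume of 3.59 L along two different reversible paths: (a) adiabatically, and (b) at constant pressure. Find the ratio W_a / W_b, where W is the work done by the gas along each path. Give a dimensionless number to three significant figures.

W_a / W_b ≈ 2.51

Path (a) adiabatic: W = P₁V₁(1 − (V₁/V₂)^(γ−1))/(γ−1) → W_a/(P₁V₁) = -1.894.
Path (b) isobaric: W = P₁(V₂ − V₁) → W_b/(P₁V₁) = -0.7558.
W_a / W_b = -1.894 / -0.7558 = 2.506.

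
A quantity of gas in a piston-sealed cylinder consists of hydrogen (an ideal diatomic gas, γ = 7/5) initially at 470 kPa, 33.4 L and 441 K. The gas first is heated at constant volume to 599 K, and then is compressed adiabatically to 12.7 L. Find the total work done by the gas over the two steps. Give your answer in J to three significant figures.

W_total ≈ -25200 J

Step 1 (isochoric): W = 0 (constant volume).
After step 1: P = 638.4 kPa (V unchanged).
Step 2 (adiabatic): W = (P₁V₁ − P₂V₂)/(γ−1) = (21322 − 31391)/0.4 = -25173 J.
W_total = 0 − 25173 = -25173 J.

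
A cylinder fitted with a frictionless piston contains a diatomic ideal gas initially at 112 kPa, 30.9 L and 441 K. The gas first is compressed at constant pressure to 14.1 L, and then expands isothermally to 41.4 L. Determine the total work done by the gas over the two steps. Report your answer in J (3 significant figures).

Step 1 (isobaric): W = PΔV = (112 kPa)(14.1 − 30.9 L) = -1882 J.
After step 1: P = 112 kPa, V = 14.1 L, T = 201.2 K.
Step 2 (isothermal): W = P₁V₁ ln(V₂/V₁) = (1579) ln(41.4/14.1) = 1701 J.
W_total = -1882 + 1701 = -180.6 J.

W_total ≈ -181 J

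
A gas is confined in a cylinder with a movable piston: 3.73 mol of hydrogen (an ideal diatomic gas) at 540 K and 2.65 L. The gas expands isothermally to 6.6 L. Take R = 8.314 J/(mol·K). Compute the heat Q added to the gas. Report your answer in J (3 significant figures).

Isothermal ⇒ ΔU = 0, so Q = W = nRT ln(V₂/V₁).
Q = (3.73)(8.314)(540) ln(6.6/2.65) = 16746 × 0.9125 = 15281 J.

Q ≈ 15300 J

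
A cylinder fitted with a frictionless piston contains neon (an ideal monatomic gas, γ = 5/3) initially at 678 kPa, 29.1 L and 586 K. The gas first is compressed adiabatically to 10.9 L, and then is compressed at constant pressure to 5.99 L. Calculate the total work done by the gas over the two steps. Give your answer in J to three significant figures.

W_total ≈ -44500 J

Step 1 (adiabatic): W = (P₁V₁ − P₂V₂)/(γ−1) = (19730 − 37969)/0.667 = -27359 J.
After step 1: P = 3483 kPa, V = 10.9 L, T = 1128 K.
Step 2 (isobaric): W = PΔV = (3483 kPa)(5.99 − 10.9 L) = -17104 J.
W_total = -27359 − 17104 = -44463 J.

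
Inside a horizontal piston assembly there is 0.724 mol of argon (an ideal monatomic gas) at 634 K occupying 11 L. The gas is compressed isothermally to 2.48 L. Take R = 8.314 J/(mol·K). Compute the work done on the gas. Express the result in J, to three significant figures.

W ≈ 5680 J

Isothermal: W = nRT ln(V₂/V₁).
W = (0.724)(8.314)(634) × ln(2.48/11)
  = 3816 × -1.49
W_by_gas = -5685 J; work on gas = −W_by = 5685 J.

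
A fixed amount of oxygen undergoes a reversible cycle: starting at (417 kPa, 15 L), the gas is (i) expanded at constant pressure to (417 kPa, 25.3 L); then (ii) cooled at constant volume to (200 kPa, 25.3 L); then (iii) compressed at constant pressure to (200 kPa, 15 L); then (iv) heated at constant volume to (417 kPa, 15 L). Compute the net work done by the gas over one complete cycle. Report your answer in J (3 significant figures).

W_net ≈ 2240 J

Constant-volume legs do no work.
W(i) = (417)(25.3 − 15) = 4295 J; W(iii) = (200)(15 − 25.3) = -2060 J.
W_net = 4295 − 2060 = 2235 J (the clockwise enclosed area).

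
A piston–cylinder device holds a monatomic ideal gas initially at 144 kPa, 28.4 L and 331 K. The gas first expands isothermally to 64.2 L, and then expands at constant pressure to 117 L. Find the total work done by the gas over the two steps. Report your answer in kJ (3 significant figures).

Step 1 (isothermal): W = P₁V₁ ln(V₂/V₁) = (4090) ln(64.2/28.4) = 3336 J.
After step 1: P = 63.7 kPa, V = 64.2 L, T = 331 K.
Step 2 (isobaric): W = PΔV = (63.7 kPa)(117 − 64.2 L) = 3363 J.
W_total = 3336 + 3363 = 6699 J.

W_total ≈ 6.70 kJ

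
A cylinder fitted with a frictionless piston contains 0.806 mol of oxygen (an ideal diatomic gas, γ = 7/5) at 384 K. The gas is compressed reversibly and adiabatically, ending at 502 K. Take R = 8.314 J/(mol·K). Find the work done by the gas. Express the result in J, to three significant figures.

W ≈ -1980 J

Adiabatic ⇒ Q = 0, so W_by = −ΔU = nCᵥ(T₁ − T₂).
Cᵥ = 5R/2 = 20.79 J/(mol·K).
W = (0.806)(20.79)(384 − 502) = -1977 J.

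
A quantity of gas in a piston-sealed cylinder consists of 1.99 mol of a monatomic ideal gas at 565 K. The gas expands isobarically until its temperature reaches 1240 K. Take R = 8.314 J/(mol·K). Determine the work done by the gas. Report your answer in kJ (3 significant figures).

W ≈ 11.2 kJ

Isobaric: W = P ΔV = nR ΔT.
W = (1.99)(8.314)(1240 − 565) = 11168 J.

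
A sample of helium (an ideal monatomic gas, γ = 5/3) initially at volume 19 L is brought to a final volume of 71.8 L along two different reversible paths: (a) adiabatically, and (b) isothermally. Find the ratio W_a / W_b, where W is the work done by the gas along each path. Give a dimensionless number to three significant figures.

W_a / W_b ≈ 0.663

Path (a) adiabatic: W = P₁V₁(1 − (V₁/V₂)^(γ−1))/(γ−1) → W_a/(P₁V₁) = 0.8817.
Path (b) isothermal: W = P₁V₁ ln(V₂/V₁) → W_b/(P₁V₁) = 1.329.
W_a / W_b = 0.8817 / 1.329 = 0.6632.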